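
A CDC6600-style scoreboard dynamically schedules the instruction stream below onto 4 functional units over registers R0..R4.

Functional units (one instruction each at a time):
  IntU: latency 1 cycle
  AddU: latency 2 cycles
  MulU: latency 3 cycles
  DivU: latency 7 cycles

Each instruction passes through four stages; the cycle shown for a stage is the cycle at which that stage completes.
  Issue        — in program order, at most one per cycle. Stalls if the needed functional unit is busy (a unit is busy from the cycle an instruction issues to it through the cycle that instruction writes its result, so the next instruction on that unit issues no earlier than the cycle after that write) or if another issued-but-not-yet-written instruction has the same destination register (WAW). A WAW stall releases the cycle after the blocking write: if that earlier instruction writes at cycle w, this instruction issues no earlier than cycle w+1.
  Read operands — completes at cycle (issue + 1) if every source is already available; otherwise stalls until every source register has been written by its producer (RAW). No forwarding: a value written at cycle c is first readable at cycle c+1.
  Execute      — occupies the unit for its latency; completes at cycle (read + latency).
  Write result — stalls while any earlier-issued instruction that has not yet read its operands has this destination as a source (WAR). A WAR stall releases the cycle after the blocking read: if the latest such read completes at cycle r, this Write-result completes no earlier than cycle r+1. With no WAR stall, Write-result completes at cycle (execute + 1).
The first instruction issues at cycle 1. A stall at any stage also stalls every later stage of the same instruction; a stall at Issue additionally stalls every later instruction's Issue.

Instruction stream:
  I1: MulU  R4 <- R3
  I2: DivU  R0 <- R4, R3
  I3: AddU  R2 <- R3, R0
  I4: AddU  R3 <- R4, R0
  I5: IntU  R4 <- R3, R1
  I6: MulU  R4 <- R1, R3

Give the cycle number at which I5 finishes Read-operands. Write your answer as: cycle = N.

cycle = 25

[1] I1→MulU
[2] I1 RO | I2→DivU
[3] I3→AddU
[5] I1 EX
[6] I1 WR R4
[7] I2 RO
[14] I2 EX
[15] I2 WR R0
[16] I3 RO
[18] I3 EX
[19] I3 WR R2
[20] I4→AddU
[21] I4 RO | I5→IntU
[23] I4 EX
[24] I4 WR R3
[25] I5 RO
[26] I5 EX
[27] I5 WR R4
[28] I6→MulU
[29] I6 RO
[32] I6 EX
[33] I6 WR R4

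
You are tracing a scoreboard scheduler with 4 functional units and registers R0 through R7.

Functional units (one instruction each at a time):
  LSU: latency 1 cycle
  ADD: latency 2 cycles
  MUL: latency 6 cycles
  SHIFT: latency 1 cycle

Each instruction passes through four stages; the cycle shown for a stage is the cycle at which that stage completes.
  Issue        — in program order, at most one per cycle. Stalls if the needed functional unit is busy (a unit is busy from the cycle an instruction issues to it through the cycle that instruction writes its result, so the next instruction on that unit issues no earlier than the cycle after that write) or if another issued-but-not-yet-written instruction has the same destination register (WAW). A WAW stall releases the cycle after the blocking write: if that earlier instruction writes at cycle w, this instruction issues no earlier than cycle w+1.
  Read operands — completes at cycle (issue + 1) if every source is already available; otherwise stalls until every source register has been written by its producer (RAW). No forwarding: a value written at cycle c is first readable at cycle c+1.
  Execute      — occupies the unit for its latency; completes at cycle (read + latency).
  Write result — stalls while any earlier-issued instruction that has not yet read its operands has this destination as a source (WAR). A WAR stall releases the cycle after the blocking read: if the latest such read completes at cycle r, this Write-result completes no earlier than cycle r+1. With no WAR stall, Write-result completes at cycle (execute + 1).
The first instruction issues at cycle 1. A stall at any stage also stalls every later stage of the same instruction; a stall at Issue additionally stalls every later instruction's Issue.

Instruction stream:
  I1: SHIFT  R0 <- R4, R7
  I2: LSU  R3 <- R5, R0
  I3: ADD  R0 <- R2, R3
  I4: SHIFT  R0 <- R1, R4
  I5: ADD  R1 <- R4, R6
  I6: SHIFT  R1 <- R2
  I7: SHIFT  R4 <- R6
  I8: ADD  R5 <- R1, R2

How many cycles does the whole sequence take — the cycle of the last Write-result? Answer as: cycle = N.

cycle = 27

1) issue 1, read 2, done 3, write 4
2) issue 2, read 5, done 6, write 7  <RAW R0: wait I1 write@4>
3) issue 5, read 8, done 10, write 11  <WAW R0: wait I1 write@4 / RAW R3: wait I2 write@7>
4) issue 12, read 13, done 14, write 15  <WAW R0: wait I3 write@11>
5) issue 13, read 14, done 16, write 17
6) issue 18, read 19, done 20, write 21  <WAW R1: wait I5 write@17>
7) issue 22, read 23, done 24, write 25  <struct: SHIFT busy until I6 writes@21>
8) issue 23, read 24, done 26, write 27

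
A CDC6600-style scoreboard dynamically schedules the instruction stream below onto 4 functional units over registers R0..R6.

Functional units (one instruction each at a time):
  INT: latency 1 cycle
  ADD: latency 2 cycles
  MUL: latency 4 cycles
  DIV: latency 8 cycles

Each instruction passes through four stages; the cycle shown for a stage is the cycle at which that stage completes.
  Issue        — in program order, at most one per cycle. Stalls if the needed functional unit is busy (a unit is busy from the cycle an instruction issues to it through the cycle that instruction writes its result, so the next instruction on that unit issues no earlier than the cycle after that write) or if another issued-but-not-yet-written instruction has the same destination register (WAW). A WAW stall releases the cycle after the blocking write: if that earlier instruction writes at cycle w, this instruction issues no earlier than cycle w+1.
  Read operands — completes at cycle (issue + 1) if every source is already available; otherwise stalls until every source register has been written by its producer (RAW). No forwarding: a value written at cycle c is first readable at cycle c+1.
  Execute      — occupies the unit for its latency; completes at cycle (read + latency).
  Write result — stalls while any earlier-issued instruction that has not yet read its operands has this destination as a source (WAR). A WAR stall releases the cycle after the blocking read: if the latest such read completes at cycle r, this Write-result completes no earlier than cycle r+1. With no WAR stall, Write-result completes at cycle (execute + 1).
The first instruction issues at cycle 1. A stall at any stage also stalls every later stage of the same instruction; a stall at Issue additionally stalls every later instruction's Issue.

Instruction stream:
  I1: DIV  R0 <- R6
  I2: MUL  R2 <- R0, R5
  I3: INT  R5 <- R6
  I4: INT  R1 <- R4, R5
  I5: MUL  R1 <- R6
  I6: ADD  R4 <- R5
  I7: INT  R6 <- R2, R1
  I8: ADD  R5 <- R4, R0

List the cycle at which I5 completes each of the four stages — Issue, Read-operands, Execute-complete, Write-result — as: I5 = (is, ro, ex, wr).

I5 = (18, 19, 23, 24)

I1: IS=1 RO=2 EX=10 WR=11
I2: IS=2 RO=12 EX=16 WR=17  [RAW R0: wait I1 write@11]
I3: IS=3 RO=4 EX=5 WR=13  [WAR R5: wait I2 read@12]
I4: IS=14 RO=15 EX=16 WR=17  [struct: INT busy until I3 writes@13]
I5: IS=18 RO=19 EX=23 WR=24  [WAW R1: wait I4 write@17]
I6: IS=19 RO=20 EX=22 WR=23
I7: IS=20 RO=25 EX=26 WR=27  [RAW R1: wait I5 write@24]
I8: IS=24 RO=25 EX=27 WR=28  [struct: ADD busy until I6 writes@23]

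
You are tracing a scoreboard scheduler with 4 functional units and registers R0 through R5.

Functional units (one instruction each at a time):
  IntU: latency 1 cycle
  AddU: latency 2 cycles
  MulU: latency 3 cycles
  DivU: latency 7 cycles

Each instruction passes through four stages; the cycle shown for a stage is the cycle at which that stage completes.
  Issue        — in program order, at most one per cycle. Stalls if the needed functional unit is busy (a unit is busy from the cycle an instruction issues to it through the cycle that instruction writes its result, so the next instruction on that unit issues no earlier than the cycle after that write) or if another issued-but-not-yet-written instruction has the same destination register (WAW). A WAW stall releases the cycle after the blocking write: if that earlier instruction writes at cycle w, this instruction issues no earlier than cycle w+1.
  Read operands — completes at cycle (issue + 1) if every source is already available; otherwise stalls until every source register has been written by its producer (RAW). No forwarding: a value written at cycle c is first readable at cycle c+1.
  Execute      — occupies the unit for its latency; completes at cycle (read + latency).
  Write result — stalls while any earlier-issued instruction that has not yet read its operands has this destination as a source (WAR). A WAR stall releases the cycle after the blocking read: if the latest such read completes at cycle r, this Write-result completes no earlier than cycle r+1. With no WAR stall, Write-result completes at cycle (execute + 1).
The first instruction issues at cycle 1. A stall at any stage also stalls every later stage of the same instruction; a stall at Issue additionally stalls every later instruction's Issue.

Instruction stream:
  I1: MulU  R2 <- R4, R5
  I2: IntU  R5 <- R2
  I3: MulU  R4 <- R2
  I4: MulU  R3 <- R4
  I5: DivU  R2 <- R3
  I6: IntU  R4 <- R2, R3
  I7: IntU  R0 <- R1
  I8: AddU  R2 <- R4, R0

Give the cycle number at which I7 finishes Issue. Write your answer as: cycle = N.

t=1  issue I1 (MulU)
t=2  I1 read-ops | issue I2 (IntU)
t=5  I1 finished on MulU
t=6  I1→R2
t=7  I2 read-ops | issue I3 (MulU)
t=8  I2 finished on IntU | I3 read-ops
t=9  I2→R5
t=11  I3 finished on MulU
t=12  I3→R4
t=13  issue I4 (MulU)
t=14  I4 read-ops | issue I5 (DivU)
t=15  issue I6 (IntU)
t=17  I4 finished on MulU
t=18  I4→R3
t=19  I5 read-ops
t=26  I5 finished on DivU
t=27  I5→R2
t=28  I6 read-ops
t=29  I6 finished on IntU
t=30  I6→R4
t=31  issue I7 (IntU)
t=32  I7 read-ops | issue I8 (AddU)
t=33  I7 finished on IntU
t=34  I7→R0
t=35  I8 read-ops
t=37  I8 finished on AddU
t=38  I8→R2

cycle = 31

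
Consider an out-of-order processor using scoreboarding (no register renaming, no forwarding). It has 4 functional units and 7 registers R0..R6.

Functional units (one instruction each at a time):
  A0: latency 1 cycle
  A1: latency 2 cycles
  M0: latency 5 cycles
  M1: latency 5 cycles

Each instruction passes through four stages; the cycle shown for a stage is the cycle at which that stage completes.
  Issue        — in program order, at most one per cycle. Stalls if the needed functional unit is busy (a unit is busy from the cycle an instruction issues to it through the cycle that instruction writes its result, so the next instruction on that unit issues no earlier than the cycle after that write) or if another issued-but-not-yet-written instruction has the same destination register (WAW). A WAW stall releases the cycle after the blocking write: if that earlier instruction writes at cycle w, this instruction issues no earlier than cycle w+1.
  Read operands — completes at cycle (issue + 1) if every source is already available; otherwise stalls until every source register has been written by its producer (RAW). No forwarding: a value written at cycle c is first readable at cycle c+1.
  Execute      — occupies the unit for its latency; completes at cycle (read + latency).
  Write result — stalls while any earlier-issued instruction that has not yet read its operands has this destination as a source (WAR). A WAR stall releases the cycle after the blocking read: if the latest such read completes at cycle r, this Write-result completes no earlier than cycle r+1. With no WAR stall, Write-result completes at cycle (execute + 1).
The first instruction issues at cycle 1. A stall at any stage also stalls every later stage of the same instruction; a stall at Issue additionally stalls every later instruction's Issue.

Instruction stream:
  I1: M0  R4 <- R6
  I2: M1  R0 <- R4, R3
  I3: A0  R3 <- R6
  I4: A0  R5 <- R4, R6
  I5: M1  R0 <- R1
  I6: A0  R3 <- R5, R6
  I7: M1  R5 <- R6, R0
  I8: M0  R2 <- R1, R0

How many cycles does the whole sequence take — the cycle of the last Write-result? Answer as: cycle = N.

[1] I1→M0
[2] I1 RO; I2→M1
[3] I3→A0
[4] I3 RO
[5] I3 EX
[7] I1 EX
[8] I1 WR R4
[9] I2 RO
[10] I3 WR R3
[11] I4→A0
[12] I4 RO
[13] I4 EX
[14] I2 EX; I4 WR R5
[15] I2 WR R0
[16] I5→M1
[17] I5 RO; I6→A0
[18] I6 RO
[19] I6 EX
[20] I6 WR R3
[22] I5 EX
[23] I5 WR R0
[24] I7→M1
[25] I7 RO; I8→M0
[26] I8 RO
[30] I7 EX
[31] I7 WR R5; I8 EX
[32] I8 WR R2

cycle = 32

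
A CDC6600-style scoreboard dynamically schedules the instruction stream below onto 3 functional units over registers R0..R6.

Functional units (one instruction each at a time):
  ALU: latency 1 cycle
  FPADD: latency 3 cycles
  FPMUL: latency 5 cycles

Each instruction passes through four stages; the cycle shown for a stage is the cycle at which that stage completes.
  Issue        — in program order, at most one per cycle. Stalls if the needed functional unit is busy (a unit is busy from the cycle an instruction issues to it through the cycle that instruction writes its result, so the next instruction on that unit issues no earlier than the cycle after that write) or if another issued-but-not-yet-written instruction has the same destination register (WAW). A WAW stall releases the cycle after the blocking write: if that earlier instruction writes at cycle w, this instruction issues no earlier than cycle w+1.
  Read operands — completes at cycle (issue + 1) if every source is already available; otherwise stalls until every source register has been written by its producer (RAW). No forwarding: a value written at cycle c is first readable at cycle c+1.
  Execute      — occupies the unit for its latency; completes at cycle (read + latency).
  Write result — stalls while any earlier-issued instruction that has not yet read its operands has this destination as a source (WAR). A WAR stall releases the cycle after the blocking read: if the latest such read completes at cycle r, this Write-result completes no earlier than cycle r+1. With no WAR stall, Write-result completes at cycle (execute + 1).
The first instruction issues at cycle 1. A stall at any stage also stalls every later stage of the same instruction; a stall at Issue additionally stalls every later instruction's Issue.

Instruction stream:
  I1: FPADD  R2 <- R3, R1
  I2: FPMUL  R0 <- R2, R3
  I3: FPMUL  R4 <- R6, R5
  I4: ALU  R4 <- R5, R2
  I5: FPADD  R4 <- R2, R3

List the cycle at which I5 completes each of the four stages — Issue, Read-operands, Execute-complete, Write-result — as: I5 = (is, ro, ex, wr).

I5 = (26, 27, 30, 31)

I1  is:1  ro:2  ex:5  wr:6
I2  is:2  ro:7  ex:12  wr:13  — RAW R2: wait I1 write@6
I3  is:14  ro:15  ex:20  wr:21  — struct: FPMUL busy until I2 writes@13
I4  is:22  ro:23  ex:24  wr:25  — WAW R4: wait I3 write@21
I5  is:26  ro:27  ex:30  wr:31  — WAW R4: wait I4 write@25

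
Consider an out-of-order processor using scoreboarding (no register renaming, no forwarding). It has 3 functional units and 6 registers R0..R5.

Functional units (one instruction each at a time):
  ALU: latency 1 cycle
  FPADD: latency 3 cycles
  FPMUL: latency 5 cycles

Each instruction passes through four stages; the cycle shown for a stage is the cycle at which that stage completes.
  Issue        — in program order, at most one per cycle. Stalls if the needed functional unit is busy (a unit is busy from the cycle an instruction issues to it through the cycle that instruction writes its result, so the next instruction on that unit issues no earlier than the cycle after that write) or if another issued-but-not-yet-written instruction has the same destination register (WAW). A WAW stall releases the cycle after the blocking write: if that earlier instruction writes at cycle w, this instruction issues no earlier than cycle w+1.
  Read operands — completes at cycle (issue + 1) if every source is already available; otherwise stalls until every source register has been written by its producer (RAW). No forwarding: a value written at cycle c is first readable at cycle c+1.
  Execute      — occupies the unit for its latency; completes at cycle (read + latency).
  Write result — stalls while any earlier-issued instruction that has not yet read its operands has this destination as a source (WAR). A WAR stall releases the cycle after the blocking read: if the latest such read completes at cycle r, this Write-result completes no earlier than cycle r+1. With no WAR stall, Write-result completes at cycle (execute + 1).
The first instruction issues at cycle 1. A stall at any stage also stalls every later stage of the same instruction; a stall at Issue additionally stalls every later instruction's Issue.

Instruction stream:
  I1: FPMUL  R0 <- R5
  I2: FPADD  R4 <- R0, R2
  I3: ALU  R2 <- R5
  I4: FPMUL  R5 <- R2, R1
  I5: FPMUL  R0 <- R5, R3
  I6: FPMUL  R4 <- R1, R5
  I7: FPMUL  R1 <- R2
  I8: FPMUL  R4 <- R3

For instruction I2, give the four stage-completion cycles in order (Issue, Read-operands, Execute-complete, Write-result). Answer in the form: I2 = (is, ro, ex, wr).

c1: I1 dispatched to FPMUL
c2: I1 operands ready; I2 dispatched to FPADD
c3: I3 dispatched to ALU
c4: I3 operands ready
c5: I3 complete
c7: I1 complete
c8: R0←I1
c9: I2 operands ready; I4 dispatched to FPMUL
c10: R2←I3
c11: I4 operands ready
c12: I2 complete
c13: R4←I2
c16: I4 complete
c17: R5←I4
c18: I5 dispatched to FPMUL
c19: I5 operands ready
c24: I5 complete
c25: R0←I5
c26: I6 dispatched to FPMUL
c27: I6 operands ready
c32: I6 complete
c33: R4←I6
c34: I7 dispatched to FPMUL
c35: I7 operands ready
c40: I7 complete
c41: R1←I7
c42: I8 dispatched to FPMUL
c43: I8 operands ready
c48: I8 complete
c49: R4←I8

I2 = (2, 9, 12, 13)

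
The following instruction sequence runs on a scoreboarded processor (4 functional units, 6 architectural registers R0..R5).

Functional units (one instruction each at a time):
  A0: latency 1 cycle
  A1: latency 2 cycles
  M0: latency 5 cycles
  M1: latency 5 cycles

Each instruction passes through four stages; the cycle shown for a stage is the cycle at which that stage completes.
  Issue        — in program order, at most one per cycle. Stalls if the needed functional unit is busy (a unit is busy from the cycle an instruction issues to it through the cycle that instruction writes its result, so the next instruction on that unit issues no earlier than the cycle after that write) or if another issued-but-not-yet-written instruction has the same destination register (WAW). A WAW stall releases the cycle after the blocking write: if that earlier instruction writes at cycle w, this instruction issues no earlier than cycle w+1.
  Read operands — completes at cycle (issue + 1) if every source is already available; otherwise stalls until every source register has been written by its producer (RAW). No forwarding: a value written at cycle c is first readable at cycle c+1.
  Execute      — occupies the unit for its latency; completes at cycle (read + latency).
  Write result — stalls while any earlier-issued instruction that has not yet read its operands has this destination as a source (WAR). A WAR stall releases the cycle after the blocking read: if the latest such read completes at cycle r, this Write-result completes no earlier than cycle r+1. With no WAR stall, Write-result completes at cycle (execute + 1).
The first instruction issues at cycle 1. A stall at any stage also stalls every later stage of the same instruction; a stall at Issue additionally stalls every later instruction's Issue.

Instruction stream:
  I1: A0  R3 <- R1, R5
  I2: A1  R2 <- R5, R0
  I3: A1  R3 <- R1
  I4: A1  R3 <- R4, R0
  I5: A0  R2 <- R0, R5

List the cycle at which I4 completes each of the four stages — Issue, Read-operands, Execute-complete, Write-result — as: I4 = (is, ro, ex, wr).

[I1] 1/2/3/4
[I2] 2/3/5/6
[I3] 7/8/10/11  (struct: A1 busy until I2 writes@6)
[I4] 12/13/15/16  (struct: A1 busy until I3 writes@11)
[I5] 13/14/15/16

I4 = (12, 13, 15, 16)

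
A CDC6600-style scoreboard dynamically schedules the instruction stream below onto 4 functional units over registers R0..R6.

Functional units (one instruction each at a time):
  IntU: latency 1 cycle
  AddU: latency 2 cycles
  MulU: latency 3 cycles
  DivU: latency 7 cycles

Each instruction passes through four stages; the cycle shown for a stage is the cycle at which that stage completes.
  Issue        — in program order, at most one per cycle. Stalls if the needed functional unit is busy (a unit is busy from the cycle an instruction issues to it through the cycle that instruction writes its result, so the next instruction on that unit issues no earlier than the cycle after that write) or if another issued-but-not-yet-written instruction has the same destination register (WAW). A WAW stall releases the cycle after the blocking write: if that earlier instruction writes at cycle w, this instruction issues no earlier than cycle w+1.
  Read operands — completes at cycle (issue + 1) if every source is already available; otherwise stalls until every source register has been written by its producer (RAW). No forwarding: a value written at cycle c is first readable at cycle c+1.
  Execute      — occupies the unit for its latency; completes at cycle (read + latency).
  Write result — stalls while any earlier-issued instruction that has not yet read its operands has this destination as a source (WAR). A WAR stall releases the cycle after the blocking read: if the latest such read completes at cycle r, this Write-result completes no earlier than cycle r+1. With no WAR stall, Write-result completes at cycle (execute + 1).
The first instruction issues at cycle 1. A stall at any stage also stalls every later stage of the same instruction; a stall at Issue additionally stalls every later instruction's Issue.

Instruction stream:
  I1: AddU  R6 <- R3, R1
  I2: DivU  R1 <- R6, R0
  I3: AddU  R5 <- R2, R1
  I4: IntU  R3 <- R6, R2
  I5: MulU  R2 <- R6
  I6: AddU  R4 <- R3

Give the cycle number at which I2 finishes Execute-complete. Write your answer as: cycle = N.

cycle 1: I1 issues→AddU
cycle 2: I1 reads; I2 issues→DivU
cycle 4: I1 exec-done
cycle 5: I1 writes R6
cycle 6: I2 reads; I3 issues→AddU
cycle 7: I4 issues→IntU
cycle 8: I4 reads; I5 issues→MulU
cycle 9: I4 exec-done; I5 reads
cycle 10: I4 writes R3
cycle 12: I5 exec-done
cycle 13: I2 exec-done
cycle 14: I2 writes R1
cycle 15: I3 reads
cycle 16: I5 writes R2
cycle 17: I3 exec-done
cycle 18: I3 writes R5
cycle 19: I6 issues→AddU
cycle 20: I6 reads
cycle 22: I6 exec-done
cycle 23: I6 writes R4

cycle = 13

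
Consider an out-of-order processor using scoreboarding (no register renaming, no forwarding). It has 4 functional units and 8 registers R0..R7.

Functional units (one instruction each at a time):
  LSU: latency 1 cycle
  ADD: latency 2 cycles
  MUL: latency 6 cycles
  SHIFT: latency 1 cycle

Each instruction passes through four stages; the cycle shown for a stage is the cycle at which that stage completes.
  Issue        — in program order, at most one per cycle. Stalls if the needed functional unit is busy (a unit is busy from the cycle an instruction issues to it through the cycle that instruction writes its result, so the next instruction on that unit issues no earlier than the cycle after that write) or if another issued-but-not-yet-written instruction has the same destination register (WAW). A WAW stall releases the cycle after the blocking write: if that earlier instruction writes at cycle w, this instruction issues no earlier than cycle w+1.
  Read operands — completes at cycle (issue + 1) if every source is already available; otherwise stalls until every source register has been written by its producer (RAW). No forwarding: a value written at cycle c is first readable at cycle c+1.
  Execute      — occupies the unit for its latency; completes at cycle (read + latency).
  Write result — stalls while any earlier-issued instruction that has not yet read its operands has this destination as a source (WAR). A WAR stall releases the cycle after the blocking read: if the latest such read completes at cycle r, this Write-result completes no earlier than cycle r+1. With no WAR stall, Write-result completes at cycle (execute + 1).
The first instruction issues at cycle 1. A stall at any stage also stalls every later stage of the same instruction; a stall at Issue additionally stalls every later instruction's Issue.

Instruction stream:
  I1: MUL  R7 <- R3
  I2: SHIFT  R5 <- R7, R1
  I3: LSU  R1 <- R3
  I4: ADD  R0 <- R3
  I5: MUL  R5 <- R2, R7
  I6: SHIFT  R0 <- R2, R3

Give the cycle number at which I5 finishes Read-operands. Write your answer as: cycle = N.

1) issue 1, read 2, done 8, write 9
2) issue 2, read 10, done 11, write 12  <RAW R7: wait I1 write@9>
3) issue 3, read 4, done 5, write 11  <WAR R1: wait I2 read@10>
4) issue 4, read 5, done 7, write 8
5) issue 13, read 14, done 20, write 21  <WAW R5: wait I2 write@12>
6) issue 14, read 15, done 16, write 17

cycle = 14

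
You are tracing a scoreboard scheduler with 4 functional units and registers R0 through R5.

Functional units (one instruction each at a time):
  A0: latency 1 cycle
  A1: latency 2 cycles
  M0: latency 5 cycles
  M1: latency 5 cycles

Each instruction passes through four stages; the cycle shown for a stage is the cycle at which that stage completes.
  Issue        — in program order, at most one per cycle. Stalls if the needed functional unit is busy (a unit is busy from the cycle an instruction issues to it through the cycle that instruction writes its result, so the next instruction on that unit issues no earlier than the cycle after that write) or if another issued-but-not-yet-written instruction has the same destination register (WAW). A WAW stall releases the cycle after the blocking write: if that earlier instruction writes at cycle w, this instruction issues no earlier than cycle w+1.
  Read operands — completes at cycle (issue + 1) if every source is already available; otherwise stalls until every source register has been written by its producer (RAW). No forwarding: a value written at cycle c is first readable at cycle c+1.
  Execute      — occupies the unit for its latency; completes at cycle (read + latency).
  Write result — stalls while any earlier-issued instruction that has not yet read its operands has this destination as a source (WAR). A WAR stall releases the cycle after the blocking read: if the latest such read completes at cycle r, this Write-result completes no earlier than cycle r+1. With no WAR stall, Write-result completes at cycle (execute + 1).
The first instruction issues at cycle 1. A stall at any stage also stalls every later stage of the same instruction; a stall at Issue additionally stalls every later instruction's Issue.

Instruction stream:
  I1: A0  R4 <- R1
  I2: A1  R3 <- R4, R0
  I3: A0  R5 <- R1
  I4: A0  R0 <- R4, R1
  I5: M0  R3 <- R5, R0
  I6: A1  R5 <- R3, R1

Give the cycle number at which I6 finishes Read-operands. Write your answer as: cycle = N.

1) issue 1, read 2, done 3, write 4
2) issue 2, read 5, done 7, write 8  <RAW R4: wait I1 write@4>
3) issue 5, read 6, done 7, write 8  <struct: A0 busy until I1 writes@4>
4) issue 9, read 10, done 11, write 12  <struct: A0 busy until I3 writes@8>
5) issue 10, read 13, done 18, write 19  <RAW R0: wait I4 write@12>
6) issue 11, read 20, done 22, write 23  <RAW R3: wait I5 write@19>

cycle = 20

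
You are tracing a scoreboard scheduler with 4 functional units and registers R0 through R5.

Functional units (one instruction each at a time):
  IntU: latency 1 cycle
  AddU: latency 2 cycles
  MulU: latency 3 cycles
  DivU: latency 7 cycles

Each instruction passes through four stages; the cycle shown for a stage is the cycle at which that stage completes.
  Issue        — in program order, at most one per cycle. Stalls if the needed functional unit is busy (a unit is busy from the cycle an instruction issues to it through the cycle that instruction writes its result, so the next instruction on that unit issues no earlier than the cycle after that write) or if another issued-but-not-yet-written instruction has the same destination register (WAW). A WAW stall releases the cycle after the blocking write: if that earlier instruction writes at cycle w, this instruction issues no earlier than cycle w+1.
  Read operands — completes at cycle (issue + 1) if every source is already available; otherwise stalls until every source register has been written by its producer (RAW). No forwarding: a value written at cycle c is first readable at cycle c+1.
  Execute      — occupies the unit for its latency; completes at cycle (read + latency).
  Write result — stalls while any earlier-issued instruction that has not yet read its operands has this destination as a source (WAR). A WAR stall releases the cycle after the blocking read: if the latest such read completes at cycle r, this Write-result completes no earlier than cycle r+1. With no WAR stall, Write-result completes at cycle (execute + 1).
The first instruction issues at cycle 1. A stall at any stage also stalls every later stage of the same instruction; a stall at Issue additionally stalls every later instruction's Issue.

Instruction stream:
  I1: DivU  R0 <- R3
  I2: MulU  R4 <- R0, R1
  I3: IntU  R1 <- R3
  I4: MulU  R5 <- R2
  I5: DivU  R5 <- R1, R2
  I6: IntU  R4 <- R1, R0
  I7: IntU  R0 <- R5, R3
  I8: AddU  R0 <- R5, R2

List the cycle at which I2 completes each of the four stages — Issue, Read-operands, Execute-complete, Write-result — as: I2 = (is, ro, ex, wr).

  I1 | 1 | 2 | 9 | 10
  I2 | 2 | 11 | 14 | 15   RAW R0: wait I1 write@10
  I3 | 3 | 4 | 5 | 12   WAR R1: wait I2 read@11
  I4 | 16 | 17 | 20 | 21   struct: MulU busy until I2 writes@15
  I5 | 22 | 23 | 30 | 31   WAW R5: wait I4 write@21
  I6 | 23 | 24 | 25 | 26
  I7 | 27 | 32 | 33 | 34   struct: IntU busy until I6 writes@26 · RAW R5: wait I5 write@31
  I8 | 35 | 36 | 38 | 39   WAW R0: wait I7 write@34

I2 = (2, 11, 14, 15)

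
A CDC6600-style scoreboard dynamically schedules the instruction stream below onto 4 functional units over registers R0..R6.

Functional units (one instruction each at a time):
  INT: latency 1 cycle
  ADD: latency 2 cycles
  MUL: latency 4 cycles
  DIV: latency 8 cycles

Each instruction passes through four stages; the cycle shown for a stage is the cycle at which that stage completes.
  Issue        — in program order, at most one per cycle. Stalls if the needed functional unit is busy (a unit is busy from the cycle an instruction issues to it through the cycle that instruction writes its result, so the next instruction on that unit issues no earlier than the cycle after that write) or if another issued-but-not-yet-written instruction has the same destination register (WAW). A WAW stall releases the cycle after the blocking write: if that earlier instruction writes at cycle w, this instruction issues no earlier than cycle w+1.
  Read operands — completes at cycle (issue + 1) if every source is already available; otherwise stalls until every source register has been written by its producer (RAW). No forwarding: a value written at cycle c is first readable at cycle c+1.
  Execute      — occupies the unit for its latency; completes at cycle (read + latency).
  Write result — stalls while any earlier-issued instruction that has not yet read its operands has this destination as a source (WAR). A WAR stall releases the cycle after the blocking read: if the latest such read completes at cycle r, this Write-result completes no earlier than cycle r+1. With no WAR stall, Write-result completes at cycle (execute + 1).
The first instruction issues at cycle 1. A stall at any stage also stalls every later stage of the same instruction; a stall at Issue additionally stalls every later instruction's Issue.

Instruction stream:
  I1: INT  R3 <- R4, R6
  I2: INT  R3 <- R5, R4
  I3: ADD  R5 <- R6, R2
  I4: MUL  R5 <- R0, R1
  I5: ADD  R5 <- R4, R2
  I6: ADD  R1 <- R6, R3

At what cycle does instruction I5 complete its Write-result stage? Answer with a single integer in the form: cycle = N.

cycle = 22

[1] issue I1 (INT)
[2] I1 read-ops
[3] I1 finished on INT
[4] I1→R3
[5] issue I2 (INT)
[6] I2 read-ops | issue I3 (ADD)
[7] I2 finished on INT | I3 read-ops
[8] I2→R3
[9] I3 finished on ADD
[10] I3→R5
[11] issue I4 (MUL)
[12] I4 read-ops
[16] I4 finished on MUL
[17] I4→R5
[18] issue I5 (ADD)
[19] I5 read-ops
[21] I5 finished on ADD
[22] I5→R5
[23] issue I6 (ADD)
[24] I6 read-ops
[26] I6 finished on ADD
[27] I6→R1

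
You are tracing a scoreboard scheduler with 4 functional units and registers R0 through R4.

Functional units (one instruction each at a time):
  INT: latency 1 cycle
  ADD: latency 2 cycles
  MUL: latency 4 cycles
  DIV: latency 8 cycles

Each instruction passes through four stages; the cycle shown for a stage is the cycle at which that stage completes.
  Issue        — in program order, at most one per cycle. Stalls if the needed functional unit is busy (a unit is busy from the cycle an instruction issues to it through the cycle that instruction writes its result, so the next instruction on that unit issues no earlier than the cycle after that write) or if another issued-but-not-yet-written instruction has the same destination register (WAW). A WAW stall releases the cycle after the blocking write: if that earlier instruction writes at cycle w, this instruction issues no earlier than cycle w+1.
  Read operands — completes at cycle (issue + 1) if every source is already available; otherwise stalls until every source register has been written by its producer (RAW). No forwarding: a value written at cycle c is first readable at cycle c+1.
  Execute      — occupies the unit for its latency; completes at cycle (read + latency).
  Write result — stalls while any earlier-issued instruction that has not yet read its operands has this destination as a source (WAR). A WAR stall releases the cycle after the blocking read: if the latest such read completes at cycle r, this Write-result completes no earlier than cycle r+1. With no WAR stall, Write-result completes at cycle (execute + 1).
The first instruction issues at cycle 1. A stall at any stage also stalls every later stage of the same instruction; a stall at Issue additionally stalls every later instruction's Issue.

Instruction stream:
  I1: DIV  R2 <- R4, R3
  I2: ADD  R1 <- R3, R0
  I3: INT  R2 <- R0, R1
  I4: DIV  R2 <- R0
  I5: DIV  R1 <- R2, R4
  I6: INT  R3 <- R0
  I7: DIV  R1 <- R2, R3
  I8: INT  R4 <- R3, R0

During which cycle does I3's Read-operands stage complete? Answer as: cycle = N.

[1] issue I1 (DIV)
[2] I1 read-ops, issue I2 (ADD)
[3] I2 read-ops
[5] I2 finished on ADD
[6] I2→R1
[10] I1 finished on DIV
[11] I1→R2
[12] issue I3 (INT)
[13] I3 read-ops
[14] I3 finished on INT
[15] I3→R2
[16] issue I4 (DIV)
[17] I4 read-ops
[25] I4 finished on DIV
[26] I4→R2
[27] issue I5 (DIV)
[28] I5 read-ops, issue I6 (INT)
[29] I6 read-ops
[30] I6 finished on INT
[31] I6→R3
[36] I5 finished on DIV
[37] I5→R1
[38] issue I7 (DIV)
[39] I7 read-ops, issue I8 (INT)
[40] I8 read-ops
[41] I8 finished on INT
[42] I8→R4
[47] I7 finished on DIV
[48] I7→R1

cycle = 13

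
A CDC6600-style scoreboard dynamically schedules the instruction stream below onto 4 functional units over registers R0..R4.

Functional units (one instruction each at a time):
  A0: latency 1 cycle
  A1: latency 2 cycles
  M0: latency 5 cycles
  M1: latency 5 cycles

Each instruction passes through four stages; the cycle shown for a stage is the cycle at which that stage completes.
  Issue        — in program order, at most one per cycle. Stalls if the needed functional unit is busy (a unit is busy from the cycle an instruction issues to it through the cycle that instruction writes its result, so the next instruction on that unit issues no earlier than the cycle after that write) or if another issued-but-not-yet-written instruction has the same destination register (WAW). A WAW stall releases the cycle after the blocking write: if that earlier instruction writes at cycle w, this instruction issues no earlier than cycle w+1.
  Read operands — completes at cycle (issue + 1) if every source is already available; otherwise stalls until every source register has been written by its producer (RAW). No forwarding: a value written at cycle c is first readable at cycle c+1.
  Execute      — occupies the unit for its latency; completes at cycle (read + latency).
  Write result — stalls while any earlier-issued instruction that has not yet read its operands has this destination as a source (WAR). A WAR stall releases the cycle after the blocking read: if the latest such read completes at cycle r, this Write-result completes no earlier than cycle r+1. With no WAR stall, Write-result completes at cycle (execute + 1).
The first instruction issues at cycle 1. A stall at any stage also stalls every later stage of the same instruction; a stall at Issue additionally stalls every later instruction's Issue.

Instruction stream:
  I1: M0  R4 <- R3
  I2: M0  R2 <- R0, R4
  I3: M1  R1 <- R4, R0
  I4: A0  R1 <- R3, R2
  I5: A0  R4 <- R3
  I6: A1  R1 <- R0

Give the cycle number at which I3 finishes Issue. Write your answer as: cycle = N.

cycle = 10

I1: IS=1 RO=2 EX=7 WR=8
I2: IS=9 RO=10 EX=15 WR=16  [struct: M0 busy until I1 writes@8]
I3: IS=10 RO=11 EX=16 WR=17
I4: IS=18 RO=19 EX=20 WR=21  [WAW R1: wait I3 write@17]
I5: IS=22 RO=23 EX=24 WR=25  [struct: A0 busy until I4 writes@21]
I6: IS=23 RO=24 EX=26 WR=27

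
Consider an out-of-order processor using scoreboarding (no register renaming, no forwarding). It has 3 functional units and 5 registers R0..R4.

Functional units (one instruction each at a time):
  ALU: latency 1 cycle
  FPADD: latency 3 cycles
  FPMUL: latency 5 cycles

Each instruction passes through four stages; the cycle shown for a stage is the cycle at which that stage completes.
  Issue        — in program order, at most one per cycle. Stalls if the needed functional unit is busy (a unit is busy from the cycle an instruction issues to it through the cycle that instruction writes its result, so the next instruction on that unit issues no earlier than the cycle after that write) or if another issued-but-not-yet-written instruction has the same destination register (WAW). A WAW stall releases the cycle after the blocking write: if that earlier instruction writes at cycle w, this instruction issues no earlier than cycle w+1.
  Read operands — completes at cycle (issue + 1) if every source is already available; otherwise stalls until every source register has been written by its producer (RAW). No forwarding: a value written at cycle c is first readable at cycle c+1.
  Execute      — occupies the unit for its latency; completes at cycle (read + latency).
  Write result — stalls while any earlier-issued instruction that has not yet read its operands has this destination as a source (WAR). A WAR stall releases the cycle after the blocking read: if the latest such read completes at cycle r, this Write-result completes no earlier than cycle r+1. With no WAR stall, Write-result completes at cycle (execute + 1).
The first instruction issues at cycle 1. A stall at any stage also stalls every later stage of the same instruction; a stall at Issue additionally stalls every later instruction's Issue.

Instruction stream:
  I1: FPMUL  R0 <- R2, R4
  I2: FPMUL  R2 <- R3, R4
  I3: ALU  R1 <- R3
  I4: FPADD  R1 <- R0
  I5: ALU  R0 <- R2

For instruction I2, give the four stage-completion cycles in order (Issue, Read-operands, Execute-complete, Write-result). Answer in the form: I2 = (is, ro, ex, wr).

I2 = (9, 10, 15, 16)

1) issue 1, read 2, done 7, write 8
2) issue 9, read 10, done 15, write 16  <struct: FPMUL busy until I1 writes@8>
3) issue 10, read 11, done 12, write 13
4) issue 14, read 15, done 18, write 19  <WAW R1: wait I3 write@13>
5) issue 15, read 17, done 18, write 19  <RAW R2: wait I2 write@16>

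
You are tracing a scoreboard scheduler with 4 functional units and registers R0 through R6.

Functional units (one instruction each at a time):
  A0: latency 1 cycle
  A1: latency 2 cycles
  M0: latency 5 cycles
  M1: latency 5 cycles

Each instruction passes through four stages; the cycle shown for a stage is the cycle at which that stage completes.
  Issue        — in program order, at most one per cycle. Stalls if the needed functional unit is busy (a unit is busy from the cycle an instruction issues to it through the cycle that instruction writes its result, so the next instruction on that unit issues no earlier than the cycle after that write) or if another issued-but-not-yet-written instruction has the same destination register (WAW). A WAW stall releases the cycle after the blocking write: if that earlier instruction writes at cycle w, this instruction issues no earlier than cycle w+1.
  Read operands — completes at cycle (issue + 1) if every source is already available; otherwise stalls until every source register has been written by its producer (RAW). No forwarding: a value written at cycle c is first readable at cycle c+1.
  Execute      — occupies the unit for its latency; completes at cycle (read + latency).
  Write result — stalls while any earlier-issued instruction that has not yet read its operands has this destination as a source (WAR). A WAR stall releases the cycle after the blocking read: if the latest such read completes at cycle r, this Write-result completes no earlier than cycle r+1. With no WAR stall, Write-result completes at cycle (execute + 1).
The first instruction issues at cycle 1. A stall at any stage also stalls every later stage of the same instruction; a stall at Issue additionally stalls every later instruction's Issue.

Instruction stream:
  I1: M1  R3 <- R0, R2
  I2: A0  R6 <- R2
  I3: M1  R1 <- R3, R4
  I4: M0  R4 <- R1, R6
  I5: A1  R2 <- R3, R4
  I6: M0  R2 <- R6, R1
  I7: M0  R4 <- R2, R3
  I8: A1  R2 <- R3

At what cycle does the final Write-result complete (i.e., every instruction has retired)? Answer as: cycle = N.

[1] issue I1 (M1)
[2] I1 read-ops; issue I2 (A0)
[3] I2 read-ops
[4] I2 finished on A0
[5] I2→R6
[7] I1 finished on M1
[8] I1→R3
[9] issue I3 (M1)
[10] I3 read-ops; issue I4 (M0)
[11] issue I5 (A1)
[15] I3 finished on M1
[16] I3→R1
[17] I4 read-ops
[22] I4 finished on M0
[23] I4→R4
[24] I5 read-ops
[26] I5 finished on A1
[27] I5→R2
[28] issue I6 (M0)
[29] I6 read-ops
[34] I6 finished on M0
[35] I6→R2
[36] issue I7 (M0)
[37] I7 read-ops; issue I8 (A1)
[38] I8 read-ops
[40] I8 finished on A1
[41] I8→R2
[42] I7 finished on M0
[43] I7→R4

cycle = 43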